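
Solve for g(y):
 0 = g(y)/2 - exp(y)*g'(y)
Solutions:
 g(y) = C1*exp(-exp(-y)/2)


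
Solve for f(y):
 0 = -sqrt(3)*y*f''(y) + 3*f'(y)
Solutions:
 f(y) = C1 + C2*y^(1 + sqrt(3))


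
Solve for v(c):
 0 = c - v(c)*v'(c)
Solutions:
 v(c) = -sqrt(C1 + c^2)
 v(c) = sqrt(C1 + c^2)


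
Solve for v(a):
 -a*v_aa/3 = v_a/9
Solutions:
 v(a) = C1 + C2*a^(2/3)


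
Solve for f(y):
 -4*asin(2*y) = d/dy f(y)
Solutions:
 f(y) = C1 - 4*y*asin(2*y) - 2*sqrt(1 - 4*y^2)


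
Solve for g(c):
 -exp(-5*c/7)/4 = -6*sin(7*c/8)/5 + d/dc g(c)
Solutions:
 g(c) = C1 - 48*cos(7*c/8)/35 + 7*exp(-5*c/7)/20


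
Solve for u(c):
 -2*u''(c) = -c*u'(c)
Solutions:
 u(c) = C1 + C2*erfi(c/2)


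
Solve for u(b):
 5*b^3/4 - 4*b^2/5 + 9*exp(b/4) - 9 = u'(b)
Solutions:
 u(b) = C1 + 5*b^4/16 - 4*b^3/15 - 9*b + 36*exp(b/4)


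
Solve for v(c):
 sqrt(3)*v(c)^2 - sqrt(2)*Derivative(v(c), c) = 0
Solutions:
 v(c) = -2/(C1 + sqrt(6)*c)


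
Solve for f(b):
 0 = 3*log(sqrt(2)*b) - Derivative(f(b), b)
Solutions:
 f(b) = C1 + 3*b*log(b) - 3*b + 3*b*log(2)/2


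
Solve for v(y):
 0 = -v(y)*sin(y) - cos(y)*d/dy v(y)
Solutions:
 v(y) = C1*cos(y)


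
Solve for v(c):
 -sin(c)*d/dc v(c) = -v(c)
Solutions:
 v(c) = C1*sqrt(cos(c) - 1)/sqrt(cos(c) + 1)


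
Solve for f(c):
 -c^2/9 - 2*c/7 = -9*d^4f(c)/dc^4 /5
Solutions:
 f(c) = C1 + C2*c + C3*c^2 + C4*c^3 + c^6/5832 + c^5/756


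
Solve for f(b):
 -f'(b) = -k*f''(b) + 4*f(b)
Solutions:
 f(b) = C1*exp(b*(1 - sqrt(16*k + 1))/(2*k)) + C2*exp(b*(sqrt(16*k + 1) + 1)/(2*k))


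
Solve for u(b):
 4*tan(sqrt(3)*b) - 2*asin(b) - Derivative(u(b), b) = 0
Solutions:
 u(b) = C1 - 2*b*asin(b) - 2*sqrt(1 - b^2) - 4*sqrt(3)*log(cos(sqrt(3)*b))/3


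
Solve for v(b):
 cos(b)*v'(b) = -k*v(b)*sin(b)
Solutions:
 v(b) = C1*exp(k*log(cos(b)))


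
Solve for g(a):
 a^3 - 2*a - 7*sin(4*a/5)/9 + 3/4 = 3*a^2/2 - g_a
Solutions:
 g(a) = C1 - a^4/4 + a^3/2 + a^2 - 3*a/4 - 35*cos(4*a/5)/36


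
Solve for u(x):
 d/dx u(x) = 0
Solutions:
 u(x) = C1


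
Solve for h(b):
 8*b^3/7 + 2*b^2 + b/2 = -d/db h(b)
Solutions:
 h(b) = C1 - 2*b^4/7 - 2*b^3/3 - b^2/4


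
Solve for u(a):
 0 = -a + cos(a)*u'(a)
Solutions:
 u(a) = C1 + Integral(a/cos(a), a)


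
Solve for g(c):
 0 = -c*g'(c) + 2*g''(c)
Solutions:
 g(c) = C1 + C2*erfi(c/2)


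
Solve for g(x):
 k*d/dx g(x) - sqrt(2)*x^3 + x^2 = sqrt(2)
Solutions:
 g(x) = C1 + sqrt(2)*x^4/(4*k) - x^3/(3*k) + sqrt(2)*x/k


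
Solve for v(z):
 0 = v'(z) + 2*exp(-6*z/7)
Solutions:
 v(z) = C1 + 7*exp(-6*z/7)/3


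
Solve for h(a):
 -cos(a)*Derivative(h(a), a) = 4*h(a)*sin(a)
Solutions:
 h(a) = C1*cos(a)^4


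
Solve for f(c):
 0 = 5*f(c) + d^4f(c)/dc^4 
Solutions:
 f(c) = (C1*sin(sqrt(2)*5^(1/4)*c/2) + C2*cos(sqrt(2)*5^(1/4)*c/2))*exp(-sqrt(2)*5^(1/4)*c/2) + (C3*sin(sqrt(2)*5^(1/4)*c/2) + C4*cos(sqrt(2)*5^(1/4)*c/2))*exp(sqrt(2)*5^(1/4)*c/2)


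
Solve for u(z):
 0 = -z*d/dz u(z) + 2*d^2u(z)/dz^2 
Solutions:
 u(z) = C1 + C2*erfi(z/2)


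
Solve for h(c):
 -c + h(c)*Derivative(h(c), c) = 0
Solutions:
 h(c) = -sqrt(C1 + c^2)
 h(c) = sqrt(C1 + c^2)


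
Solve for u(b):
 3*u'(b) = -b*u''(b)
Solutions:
 u(b) = C1 + C2/b^2


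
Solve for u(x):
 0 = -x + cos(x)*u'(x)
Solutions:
 u(x) = C1 + Integral(x/cos(x), x)


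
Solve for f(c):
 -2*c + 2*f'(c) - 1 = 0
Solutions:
 f(c) = C1 + c^2/2 + c/2


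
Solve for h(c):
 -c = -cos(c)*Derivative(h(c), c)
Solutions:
 h(c) = C1 + Integral(c/cos(c), c)


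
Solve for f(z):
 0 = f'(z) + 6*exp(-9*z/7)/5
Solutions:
 f(z) = C1 + 14*exp(-9*z/7)/15


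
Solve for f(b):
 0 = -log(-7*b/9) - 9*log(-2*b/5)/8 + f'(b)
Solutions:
 f(b) = C1 + 17*b*log(-b)/8 + b*(-2*log(15) - 17/8 + log(2)/8 + 7*log(5)/8 + log(14))


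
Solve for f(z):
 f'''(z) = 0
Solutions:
 f(z) = C1 + C2*z + C3*z^2


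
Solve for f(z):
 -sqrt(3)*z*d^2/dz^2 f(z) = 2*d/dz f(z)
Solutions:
 f(z) = C1 + C2*z^(1 - 2*sqrt(3)/3)


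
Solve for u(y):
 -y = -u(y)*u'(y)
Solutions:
 u(y) = -sqrt(C1 + y^2)
 u(y) = sqrt(C1 + y^2)


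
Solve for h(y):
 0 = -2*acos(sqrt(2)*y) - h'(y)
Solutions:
 h(y) = C1 - 2*y*acos(sqrt(2)*y) + sqrt(2)*sqrt(1 - 2*y^2)


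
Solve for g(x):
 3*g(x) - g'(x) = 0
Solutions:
 g(x) = C1*exp(3*x)


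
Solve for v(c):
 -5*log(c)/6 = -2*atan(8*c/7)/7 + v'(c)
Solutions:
 v(c) = C1 - 5*c*log(c)/6 + 2*c*atan(8*c/7)/7 + 5*c/6 - log(64*c^2 + 49)/8


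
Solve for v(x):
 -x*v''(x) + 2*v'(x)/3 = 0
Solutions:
 v(x) = C1 + C2*x^(5/3)


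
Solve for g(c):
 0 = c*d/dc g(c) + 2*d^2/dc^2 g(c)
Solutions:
 g(c) = C1 + C2*erf(c/2)


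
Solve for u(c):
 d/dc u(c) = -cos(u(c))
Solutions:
 u(c) = pi - asin((C1 + exp(2*c))/(C1 - exp(2*c)))
 u(c) = asin((C1 + exp(2*c))/(C1 - exp(2*c)))


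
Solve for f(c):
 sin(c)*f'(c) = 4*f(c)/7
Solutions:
 f(c) = C1*(cos(c) - 1)^(2/7)/(cos(c) + 1)^(2/7)


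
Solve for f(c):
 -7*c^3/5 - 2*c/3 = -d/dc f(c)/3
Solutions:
 f(c) = C1 + 21*c^4/20 + c^2


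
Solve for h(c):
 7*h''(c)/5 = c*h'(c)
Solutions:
 h(c) = C1 + C2*erfi(sqrt(70)*c/14)


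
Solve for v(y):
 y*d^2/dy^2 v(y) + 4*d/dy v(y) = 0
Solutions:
 v(y) = C1 + C2/y^3


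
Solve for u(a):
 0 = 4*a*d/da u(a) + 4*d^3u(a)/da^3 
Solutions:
 u(a) = C1 + Integral(C2*airyai(-a) + C3*airybi(-a), a)


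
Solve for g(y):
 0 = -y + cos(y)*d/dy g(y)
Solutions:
 g(y) = C1 + Integral(y/cos(y), y)


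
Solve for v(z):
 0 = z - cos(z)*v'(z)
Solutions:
 v(z) = C1 + Integral(z/cos(z), z)


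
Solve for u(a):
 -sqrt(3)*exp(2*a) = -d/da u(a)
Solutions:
 u(a) = C1 + sqrt(3)*exp(2*a)/2


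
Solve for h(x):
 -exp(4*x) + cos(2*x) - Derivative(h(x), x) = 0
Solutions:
 h(x) = C1 - exp(4*x)/4 + sin(2*x)/2


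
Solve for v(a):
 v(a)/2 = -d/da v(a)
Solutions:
 v(a) = C1*exp(-a/2)


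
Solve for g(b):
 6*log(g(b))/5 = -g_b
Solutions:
 li(g(b)) = C1 - 6*b/5


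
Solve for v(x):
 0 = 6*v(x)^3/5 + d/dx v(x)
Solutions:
 v(x) = -sqrt(10)*sqrt(-1/(C1 - 6*x))/2
 v(x) = sqrt(10)*sqrt(-1/(C1 - 6*x))/2


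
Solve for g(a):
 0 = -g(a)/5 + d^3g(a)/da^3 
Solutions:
 g(a) = C3*exp(5^(2/3)*a/5) + (C1*sin(sqrt(3)*5^(2/3)*a/10) + C2*cos(sqrt(3)*5^(2/3)*a/10))*exp(-5^(2/3)*a/10)


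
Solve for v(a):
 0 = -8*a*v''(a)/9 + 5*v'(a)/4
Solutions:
 v(a) = C1 + C2*a^(77/32)


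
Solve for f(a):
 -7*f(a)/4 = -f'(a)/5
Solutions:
 f(a) = C1*exp(35*a/4)


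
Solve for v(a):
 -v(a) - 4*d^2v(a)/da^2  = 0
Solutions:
 v(a) = C1*sin(a/2) + C2*cos(a/2)


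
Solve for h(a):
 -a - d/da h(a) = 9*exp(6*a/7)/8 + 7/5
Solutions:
 h(a) = C1 - a^2/2 - 7*a/5 - 21*exp(6*a/7)/16


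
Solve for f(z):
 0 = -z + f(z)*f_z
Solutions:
 f(z) = -sqrt(C1 + z^2)
 f(z) = sqrt(C1 + z^2)


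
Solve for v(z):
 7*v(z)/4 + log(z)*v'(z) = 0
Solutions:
 v(z) = C1*exp(-7*li(z)/4)


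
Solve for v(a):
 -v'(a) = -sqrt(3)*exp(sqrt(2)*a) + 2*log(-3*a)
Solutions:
 v(a) = C1 - 2*a*log(-a) + 2*a*(1 - log(3)) + sqrt(6)*exp(sqrt(2)*a)/2


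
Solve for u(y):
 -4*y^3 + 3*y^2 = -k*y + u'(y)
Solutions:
 u(y) = C1 + k*y^2/2 - y^4 + y^3


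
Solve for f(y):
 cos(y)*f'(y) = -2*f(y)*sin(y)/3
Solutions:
 f(y) = C1*cos(y)^(2/3)


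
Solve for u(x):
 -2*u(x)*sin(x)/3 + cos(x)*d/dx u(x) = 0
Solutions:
 u(x) = C1/cos(x)^(2/3)


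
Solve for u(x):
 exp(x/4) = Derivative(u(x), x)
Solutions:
 u(x) = C1 + 4*exp(x/4)


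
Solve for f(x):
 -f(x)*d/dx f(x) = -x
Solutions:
 f(x) = -sqrt(C1 + x^2)
 f(x) = sqrt(C1 + x^2)


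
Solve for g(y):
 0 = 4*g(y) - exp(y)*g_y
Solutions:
 g(y) = C1*exp(-4*exp(-y))


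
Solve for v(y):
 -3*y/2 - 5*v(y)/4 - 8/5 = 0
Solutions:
 v(y) = -6*y/5 - 32/25


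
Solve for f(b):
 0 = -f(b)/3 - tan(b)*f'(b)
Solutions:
 f(b) = C1/sin(b)^(1/3)


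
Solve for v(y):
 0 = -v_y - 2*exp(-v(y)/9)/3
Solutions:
 v(y) = 9*log(C1 - 2*y/27)


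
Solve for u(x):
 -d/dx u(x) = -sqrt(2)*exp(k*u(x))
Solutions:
 u(x) = Piecewise((log(-1/(C1*k + sqrt(2)*k*x))/k, Ne(k, 0)), (nan, True))
 u(x) = Piecewise((C1 + sqrt(2)*x, Eq(k, 0)), (nan, True))


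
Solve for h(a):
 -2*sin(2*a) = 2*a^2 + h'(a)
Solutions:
 h(a) = C1 - 2*a^3/3 + cos(2*a)


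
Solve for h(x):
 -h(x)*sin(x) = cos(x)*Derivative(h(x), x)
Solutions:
 h(x) = C1*cos(x)


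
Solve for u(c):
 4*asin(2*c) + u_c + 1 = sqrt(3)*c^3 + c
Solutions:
 u(c) = C1 + sqrt(3)*c^4/4 + c^2/2 - 4*c*asin(2*c) - c - 2*sqrt(1 - 4*c^2)


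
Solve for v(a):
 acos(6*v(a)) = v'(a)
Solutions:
 Integral(1/acos(6*_y), (_y, v(a))) = C1 + a


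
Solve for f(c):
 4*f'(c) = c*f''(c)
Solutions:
 f(c) = C1 + C2*c^5


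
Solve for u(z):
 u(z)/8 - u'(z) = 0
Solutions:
 u(z) = C1*exp(z/8)


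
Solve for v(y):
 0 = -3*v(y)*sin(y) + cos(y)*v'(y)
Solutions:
 v(y) = C1/cos(y)^3


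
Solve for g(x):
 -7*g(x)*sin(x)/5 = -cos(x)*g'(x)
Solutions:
 g(x) = C1/cos(x)^(7/5)


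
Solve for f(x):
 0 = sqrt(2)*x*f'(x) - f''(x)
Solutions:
 f(x) = C1 + C2*erfi(2^(3/4)*x/2)


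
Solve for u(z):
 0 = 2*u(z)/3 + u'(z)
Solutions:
 u(z) = C1*exp(-2*z/3)


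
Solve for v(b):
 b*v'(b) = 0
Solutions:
 v(b) = C1


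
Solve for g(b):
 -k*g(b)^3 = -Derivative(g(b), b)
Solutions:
 g(b) = -sqrt(2)*sqrt(-1/(C1 + b*k))/2
 g(b) = sqrt(2)*sqrt(-1/(C1 + b*k))/2


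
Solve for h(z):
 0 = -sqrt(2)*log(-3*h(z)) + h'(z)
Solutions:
 -sqrt(2)*Integral(1/(log(-_y) + log(3)), (_y, h(z)))/2 = C1 - z


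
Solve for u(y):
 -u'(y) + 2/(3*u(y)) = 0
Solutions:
 u(y) = -sqrt(C1 + 12*y)/3
 u(y) = sqrt(C1 + 12*y)/3


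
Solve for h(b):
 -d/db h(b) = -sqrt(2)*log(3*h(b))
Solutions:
 -sqrt(2)*Integral(1/(log(_y) + log(3)), (_y, h(b)))/2 = C1 - b


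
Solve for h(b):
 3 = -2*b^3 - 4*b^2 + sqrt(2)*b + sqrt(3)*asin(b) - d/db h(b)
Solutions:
 h(b) = C1 - b^4/2 - 4*b^3/3 + sqrt(2)*b^2/2 - 3*b + sqrt(3)*(b*asin(b) + sqrt(1 - b^2))


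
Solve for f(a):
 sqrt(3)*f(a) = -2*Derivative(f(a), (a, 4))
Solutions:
 f(a) = (C1*sin(2^(1/4)*3^(1/8)*a/2) + C2*cos(2^(1/4)*3^(1/8)*a/2))*exp(-2^(1/4)*3^(1/8)*a/2) + (C3*sin(2^(1/4)*3^(1/8)*a/2) + C4*cos(2^(1/4)*3^(1/8)*a/2))*exp(2^(1/4)*3^(1/8)*a/2)


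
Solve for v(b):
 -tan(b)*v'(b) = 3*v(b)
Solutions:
 v(b) = C1/sin(b)^3


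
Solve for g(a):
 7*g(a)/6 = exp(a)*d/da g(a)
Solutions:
 g(a) = C1*exp(-7*exp(-a)/6)


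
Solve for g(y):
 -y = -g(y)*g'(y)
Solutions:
 g(y) = -sqrt(C1 + y^2)
 g(y) = sqrt(C1 + y^2)


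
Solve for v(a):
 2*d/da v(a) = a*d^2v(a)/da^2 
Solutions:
 v(a) = C1 + C2*a^3


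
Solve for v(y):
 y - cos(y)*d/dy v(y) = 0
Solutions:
 v(y) = C1 + Integral(y/cos(y), y)


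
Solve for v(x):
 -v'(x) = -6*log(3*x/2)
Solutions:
 v(x) = C1 + 6*x*log(x) - 6*x + x*log(729/64)


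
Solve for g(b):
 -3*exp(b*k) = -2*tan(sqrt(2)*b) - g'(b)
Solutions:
 g(b) = C1 + 3*Piecewise((exp(b*k)/k, Ne(k, 0)), (b, True)) + sqrt(2)*log(cos(sqrt(2)*b))


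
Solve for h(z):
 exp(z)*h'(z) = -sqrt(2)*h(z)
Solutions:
 h(z) = C1*exp(sqrt(2)*exp(-z))


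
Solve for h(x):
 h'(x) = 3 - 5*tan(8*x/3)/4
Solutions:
 h(x) = C1 + 3*x + 15*log(cos(8*x/3))/32


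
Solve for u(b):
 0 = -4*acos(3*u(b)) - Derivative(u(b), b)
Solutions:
 Integral(1/acos(3*_y), (_y, u(b))) = C1 - 4*b


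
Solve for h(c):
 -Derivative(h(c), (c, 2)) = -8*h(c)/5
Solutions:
 h(c) = C1*exp(-2*sqrt(10)*c/5) + C2*exp(2*sqrt(10)*c/5)


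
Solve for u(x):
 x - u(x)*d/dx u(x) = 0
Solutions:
 u(x) = -sqrt(C1 + x^2)
 u(x) = sqrt(C1 + x^2)


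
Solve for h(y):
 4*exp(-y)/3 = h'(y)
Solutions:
 h(y) = C1 - 4*exp(-y)/3


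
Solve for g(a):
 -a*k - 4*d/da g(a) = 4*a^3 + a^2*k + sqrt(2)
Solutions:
 g(a) = C1 - a^4/4 - a^3*k/12 - a^2*k/8 - sqrt(2)*a/4


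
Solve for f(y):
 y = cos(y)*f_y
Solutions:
 f(y) = C1 + Integral(y/cos(y), y)


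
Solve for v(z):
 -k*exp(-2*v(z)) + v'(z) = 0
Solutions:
 v(z) = log(-sqrt(C1 + 2*k*z))
 v(z) = log(C1 + 2*k*z)/2


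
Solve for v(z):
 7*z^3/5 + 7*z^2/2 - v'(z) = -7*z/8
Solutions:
 v(z) = C1 + 7*z^4/20 + 7*z^3/6 + 7*z^2/16


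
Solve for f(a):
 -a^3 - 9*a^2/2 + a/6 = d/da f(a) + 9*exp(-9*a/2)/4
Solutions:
 f(a) = C1 - a^4/4 - 3*a^3/2 + a^2/12 + exp(-9*a/2)/2


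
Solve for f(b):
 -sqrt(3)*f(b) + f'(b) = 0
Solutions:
 f(b) = C1*exp(sqrt(3)*b)


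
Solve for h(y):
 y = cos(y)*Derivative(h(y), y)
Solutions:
 h(y) = C1 + Integral(y/cos(y), y)


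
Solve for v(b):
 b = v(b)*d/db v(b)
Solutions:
 v(b) = -sqrt(C1 + b^2)
 v(b) = sqrt(C1 + b^2)


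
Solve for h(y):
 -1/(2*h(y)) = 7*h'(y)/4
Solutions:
 h(y) = -sqrt(C1 - 28*y)/7
 h(y) = sqrt(C1 - 28*y)/7


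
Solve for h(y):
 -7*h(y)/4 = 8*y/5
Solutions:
 h(y) = -32*y/35


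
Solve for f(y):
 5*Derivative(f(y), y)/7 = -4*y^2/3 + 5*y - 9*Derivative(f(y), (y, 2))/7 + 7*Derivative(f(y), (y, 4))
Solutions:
 f(y) = C1 + C2*exp(-2^(1/3)*y*(6/(sqrt(1117) + 35)^(1/3) + 2^(1/3)*(sqrt(1117) + 35)^(1/3))/28)*sin(2^(1/3)*sqrt(3)*y*(-2^(1/3)*(sqrt(1117) + 35)^(1/3) + 6/(sqrt(1117) + 35)^(1/3))/28) + C3*exp(-2^(1/3)*y*(6/(sqrt(1117) + 35)^(1/3) + 2^(1/3)*(sqrt(1117) + 35)^(1/3))/28)*cos(2^(1/3)*sqrt(3)*y*(-2^(1/3)*(sqrt(1117) + 35)^(1/3) + 6/(sqrt(1117) + 35)^(1/3))/28) + C4*exp(2^(1/3)*y*(6/(sqrt(1117) + 35)^(1/3) + 2^(1/3)*(sqrt(1117) + 35)^(1/3))/14) - 28*y^3/45 + 343*y^2/50 - 3087*y/125


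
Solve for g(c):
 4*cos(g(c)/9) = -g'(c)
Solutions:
 4*c - 9*log(sin(g(c)/9) - 1)/2 + 9*log(sin(g(c)/9) + 1)/2 = C1


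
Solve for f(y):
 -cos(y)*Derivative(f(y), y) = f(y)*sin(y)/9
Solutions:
 f(y) = C1*cos(y)^(1/9)


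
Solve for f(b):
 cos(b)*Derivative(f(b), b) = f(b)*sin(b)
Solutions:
 f(b) = C1/cos(b)


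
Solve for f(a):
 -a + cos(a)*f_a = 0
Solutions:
 f(a) = C1 + Integral(a/cos(a), a)


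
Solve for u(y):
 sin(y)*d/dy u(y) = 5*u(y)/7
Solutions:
 u(y) = C1*(cos(y) - 1)^(5/14)/(cos(y) + 1)^(5/14)


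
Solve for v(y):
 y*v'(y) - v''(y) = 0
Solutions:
 v(y) = C1 + C2*erfi(sqrt(2)*y/2)


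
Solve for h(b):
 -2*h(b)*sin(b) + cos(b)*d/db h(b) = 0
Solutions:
 h(b) = C1/cos(b)^2


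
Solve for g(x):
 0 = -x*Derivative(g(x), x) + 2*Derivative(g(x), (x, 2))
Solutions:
 g(x) = C1 + C2*erfi(x/2)


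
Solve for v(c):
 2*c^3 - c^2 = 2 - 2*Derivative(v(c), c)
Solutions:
 v(c) = C1 - c^4/4 + c^3/6 + c


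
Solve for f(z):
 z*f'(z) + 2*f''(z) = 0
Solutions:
 f(z) = C1 + C2*erf(z/2)


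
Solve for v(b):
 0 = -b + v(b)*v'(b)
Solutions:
 v(b) = -sqrt(C1 + b^2)
 v(b) = sqrt(C1 + b^2)


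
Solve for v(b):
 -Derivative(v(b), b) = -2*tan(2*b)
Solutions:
 v(b) = C1 - log(cos(2*b))


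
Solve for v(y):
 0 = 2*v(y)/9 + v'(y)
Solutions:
 v(y) = C1*exp(-2*y/9)


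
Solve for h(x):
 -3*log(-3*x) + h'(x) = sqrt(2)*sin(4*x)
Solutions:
 h(x) = C1 + 3*x*log(-x) - 3*x + 3*x*log(3) - sqrt(2)*cos(4*x)/4


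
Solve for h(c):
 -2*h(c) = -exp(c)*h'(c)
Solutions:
 h(c) = C1*exp(-2*exp(-c))


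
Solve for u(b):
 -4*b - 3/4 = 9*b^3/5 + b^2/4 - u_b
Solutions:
 u(b) = C1 + 9*b^4/20 + b^3/12 + 2*b^2 + 3*b/4


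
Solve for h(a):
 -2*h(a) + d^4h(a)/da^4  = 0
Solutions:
 h(a) = C1*exp(-2^(1/4)*a) + C2*exp(2^(1/4)*a) + C3*sin(2^(1/4)*a) + C4*cos(2^(1/4)*a)


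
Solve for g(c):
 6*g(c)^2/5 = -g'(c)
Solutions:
 g(c) = 5/(C1 + 6*c)


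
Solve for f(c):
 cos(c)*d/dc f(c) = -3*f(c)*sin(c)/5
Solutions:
 f(c) = C1*cos(c)^(3/5)


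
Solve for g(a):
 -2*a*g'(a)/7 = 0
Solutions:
 g(a) = C1


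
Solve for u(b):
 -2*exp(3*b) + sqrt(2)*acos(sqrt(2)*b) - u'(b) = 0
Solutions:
 u(b) = C1 + sqrt(2)*(b*acos(sqrt(2)*b) - sqrt(2)*sqrt(1 - 2*b^2)/2) - 2*exp(3*b)/3


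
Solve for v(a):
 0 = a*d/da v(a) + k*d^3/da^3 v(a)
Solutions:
 v(a) = C1 + Integral(C2*airyai(a*(-1/k)^(1/3)) + C3*airybi(a*(-1/k)^(1/3)), a)


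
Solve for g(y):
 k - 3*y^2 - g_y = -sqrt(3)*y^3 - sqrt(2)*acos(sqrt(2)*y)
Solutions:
 g(y) = C1 + k*y + sqrt(3)*y^4/4 - y^3 + sqrt(2)*(y*acos(sqrt(2)*y) - sqrt(2)*sqrt(1 - 2*y^2)/2)


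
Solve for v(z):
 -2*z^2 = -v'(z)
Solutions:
 v(z) = C1 + 2*z^3/3


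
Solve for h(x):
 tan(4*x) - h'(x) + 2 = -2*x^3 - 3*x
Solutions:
 h(x) = C1 + x^4/2 + 3*x^2/2 + 2*x - log(cos(4*x))/4


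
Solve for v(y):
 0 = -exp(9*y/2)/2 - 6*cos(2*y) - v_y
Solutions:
 v(y) = C1 - exp(9*y/2)/9 - 3*sin(2*y)


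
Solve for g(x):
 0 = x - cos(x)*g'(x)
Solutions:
 g(x) = C1 + Integral(x/cos(x), x)


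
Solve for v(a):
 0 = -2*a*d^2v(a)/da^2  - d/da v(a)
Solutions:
 v(a) = C1 + C2*sqrt(a)


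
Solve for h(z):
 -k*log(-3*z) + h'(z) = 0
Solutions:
 h(z) = C1 + k*z*log(-z) + k*z*(-1 + log(3))


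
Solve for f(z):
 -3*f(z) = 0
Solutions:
 f(z) = 0


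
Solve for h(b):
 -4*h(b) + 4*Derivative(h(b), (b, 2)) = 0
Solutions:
 h(b) = C1*exp(-b) + C2*exp(b)


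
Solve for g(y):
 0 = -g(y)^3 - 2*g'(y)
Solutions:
 g(y) = -sqrt(-1/(C1 - y))
 g(y) = sqrt(-1/(C1 - y))


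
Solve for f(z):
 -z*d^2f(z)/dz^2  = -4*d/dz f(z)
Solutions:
 f(z) = C1 + C2*z^5


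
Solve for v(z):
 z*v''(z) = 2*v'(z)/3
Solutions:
 v(z) = C1 + C2*z^(5/3)


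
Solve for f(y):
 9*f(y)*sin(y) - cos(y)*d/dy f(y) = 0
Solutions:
 f(y) = C1/cos(y)^9


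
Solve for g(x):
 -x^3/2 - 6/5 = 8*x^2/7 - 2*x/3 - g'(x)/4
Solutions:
 g(x) = C1 + x^4/2 + 32*x^3/21 - 4*x^2/3 + 24*x/5


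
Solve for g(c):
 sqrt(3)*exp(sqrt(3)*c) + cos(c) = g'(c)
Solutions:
 g(c) = C1 + exp(sqrt(3)*c) + sin(c)


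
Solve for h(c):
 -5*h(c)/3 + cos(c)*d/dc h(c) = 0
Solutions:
 h(c) = C1*(sin(c) + 1)^(5/6)/(sin(c) - 1)^(5/6)


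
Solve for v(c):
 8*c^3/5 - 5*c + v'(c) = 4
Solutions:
 v(c) = C1 - 2*c^4/5 + 5*c^2/2 + 4*c


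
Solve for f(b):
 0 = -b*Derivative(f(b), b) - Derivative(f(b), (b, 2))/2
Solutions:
 f(b) = C1 + C2*erf(b)


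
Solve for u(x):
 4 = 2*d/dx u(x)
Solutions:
 u(x) = C1 + 2*x


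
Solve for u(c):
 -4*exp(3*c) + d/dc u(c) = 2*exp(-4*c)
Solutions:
 u(c) = C1 + 4*exp(3*c)/3 - exp(-4*c)/2


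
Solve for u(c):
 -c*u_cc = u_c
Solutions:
 u(c) = C1 + C2*log(c)


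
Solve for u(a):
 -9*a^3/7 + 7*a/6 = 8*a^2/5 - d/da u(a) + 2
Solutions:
 u(a) = C1 + 9*a^4/28 + 8*a^3/15 - 7*a^2/12 + 2*a


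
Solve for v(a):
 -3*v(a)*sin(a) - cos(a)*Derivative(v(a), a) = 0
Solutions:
 v(a) = C1*cos(a)^3


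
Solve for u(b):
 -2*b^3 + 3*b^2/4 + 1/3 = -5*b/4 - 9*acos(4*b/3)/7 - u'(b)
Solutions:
 u(b) = C1 + b^4/2 - b^3/4 - 5*b^2/8 - 9*b*acos(4*b/3)/7 - b/3 + 9*sqrt(9 - 16*b^2)/28


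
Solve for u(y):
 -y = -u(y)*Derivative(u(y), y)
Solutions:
 u(y) = -sqrt(C1 + y^2)
 u(y) = sqrt(C1 + y^2)


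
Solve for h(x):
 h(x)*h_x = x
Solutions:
 h(x) = -sqrt(C1 + x^2)
 h(x) = sqrt(C1 + x^2)


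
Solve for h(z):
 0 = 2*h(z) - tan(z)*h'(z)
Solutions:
 h(z) = C1*sin(z)^2


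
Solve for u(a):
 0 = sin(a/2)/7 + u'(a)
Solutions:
 u(a) = C1 + 2*cos(a/2)/7


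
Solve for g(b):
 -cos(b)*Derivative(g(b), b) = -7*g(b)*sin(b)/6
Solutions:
 g(b) = C1/cos(b)^(7/6)


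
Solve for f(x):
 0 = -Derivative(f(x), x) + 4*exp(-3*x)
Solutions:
 f(x) = C1 - 4*exp(-3*x)/3


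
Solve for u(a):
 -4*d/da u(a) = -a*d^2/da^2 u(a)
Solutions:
 u(a) = C1 + C2*a^5


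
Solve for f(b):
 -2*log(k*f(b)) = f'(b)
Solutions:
 li(k*f(b))/k = C1 - 2*b


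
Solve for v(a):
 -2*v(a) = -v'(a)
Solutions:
 v(a) = C1*exp(2*a)


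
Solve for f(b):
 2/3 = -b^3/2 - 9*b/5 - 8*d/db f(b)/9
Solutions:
 f(b) = C1 - 9*b^4/64 - 81*b^2/80 - 3*b/4


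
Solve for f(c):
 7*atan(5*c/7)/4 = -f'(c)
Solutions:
 f(c) = C1 - 7*c*atan(5*c/7)/4 + 49*log(25*c^2 + 49)/40


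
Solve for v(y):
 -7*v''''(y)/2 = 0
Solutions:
 v(y) = C1 + C2*y + C3*y^2 + C4*y^3


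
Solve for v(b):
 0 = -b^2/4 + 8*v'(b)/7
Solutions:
 v(b) = C1 + 7*b^3/96


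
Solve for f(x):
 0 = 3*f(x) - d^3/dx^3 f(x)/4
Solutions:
 f(x) = C3*exp(12^(1/3)*x) + (C1*sin(2^(2/3)*3^(5/6)*x/2) + C2*cos(2^(2/3)*3^(5/6)*x/2))*exp(-12^(1/3)*x/2)


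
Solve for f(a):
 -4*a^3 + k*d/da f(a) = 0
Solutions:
 f(a) = C1 + a^4/k


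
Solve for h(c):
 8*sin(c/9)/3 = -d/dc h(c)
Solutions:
 h(c) = C1 + 24*cos(c/9)


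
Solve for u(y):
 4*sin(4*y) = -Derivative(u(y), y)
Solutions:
 u(y) = C1 + cos(4*y)


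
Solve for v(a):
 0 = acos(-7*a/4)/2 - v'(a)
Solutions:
 v(a) = C1 + a*acos(-7*a/4)/2 + sqrt(16 - 49*a^2)/14


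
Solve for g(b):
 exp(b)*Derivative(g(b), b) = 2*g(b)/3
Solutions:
 g(b) = C1*exp(-2*exp(-b)/3)


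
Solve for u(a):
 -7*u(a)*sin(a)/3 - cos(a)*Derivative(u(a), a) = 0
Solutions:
 u(a) = C1*cos(a)^(7/3)


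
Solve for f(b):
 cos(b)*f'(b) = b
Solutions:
 f(b) = C1 + Integral(b/cos(b), b)


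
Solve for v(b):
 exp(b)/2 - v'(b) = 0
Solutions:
 v(b) = C1 + exp(b)/2


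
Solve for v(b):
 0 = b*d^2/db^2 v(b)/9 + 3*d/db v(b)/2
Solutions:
 v(b) = C1 + C2/b^(25/2)


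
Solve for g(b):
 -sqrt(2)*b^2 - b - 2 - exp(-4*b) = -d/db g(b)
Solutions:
 g(b) = C1 + sqrt(2)*b^3/3 + b^2/2 + 2*b - exp(-4*b)/4


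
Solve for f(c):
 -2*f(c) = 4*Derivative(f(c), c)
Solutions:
 f(c) = C1*exp(-c/2)


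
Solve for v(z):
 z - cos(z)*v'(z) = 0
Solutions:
 v(z) = C1 + Integral(z/cos(z), z)


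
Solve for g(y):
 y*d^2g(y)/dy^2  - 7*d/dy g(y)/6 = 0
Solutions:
 g(y) = C1 + C2*y^(13/6)


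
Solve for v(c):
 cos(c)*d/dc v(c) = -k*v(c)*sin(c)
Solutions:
 v(c) = C1*exp(k*log(cos(c)))


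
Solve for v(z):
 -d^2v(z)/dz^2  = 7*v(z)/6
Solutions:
 v(z) = C1*sin(sqrt(42)*z/6) + C2*cos(sqrt(42)*z/6)


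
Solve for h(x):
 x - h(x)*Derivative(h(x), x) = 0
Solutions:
 h(x) = -sqrt(C1 + x^2)
 h(x) = sqrt(C1 + x^2)


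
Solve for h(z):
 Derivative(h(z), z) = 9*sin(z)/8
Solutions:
 h(z) = C1 - 9*cos(z)/8


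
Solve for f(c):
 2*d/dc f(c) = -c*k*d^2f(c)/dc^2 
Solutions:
 f(c) = C1 + c^(((re(k) - 2)*re(k) + im(k)^2)/(re(k)^2 + im(k)^2))*(C2*sin(2*log(c)*Abs(im(k))/(re(k)^2 + im(k)^2)) + C3*cos(2*log(c)*im(k)/(re(k)^2 + im(k)^2)))


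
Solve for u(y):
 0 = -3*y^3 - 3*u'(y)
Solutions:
 u(y) = C1 - y^4/4


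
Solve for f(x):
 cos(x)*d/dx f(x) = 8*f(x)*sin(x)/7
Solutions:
 f(x) = C1/cos(x)^(8/7)


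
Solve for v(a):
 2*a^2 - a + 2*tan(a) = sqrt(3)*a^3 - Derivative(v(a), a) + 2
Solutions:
 v(a) = C1 + sqrt(3)*a^4/4 - 2*a^3/3 + a^2/2 + 2*a + 2*log(cos(a))


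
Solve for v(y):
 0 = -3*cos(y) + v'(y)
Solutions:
 v(y) = C1 + 3*sin(y)


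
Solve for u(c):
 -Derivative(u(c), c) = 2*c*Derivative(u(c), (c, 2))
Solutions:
 u(c) = C1 + C2*sqrt(c)


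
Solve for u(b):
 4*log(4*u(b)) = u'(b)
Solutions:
 -Integral(1/(log(_y) + 2*log(2)), (_y, u(b)))/4 = C1 - b


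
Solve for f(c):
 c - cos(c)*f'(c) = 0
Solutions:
 f(c) = C1 + Integral(c/cos(c), c)


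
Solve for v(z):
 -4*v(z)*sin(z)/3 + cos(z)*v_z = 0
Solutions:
 v(z) = C1/cos(z)^(4/3)


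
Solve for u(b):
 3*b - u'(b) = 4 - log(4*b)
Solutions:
 u(b) = C1 + 3*b^2/2 + b*log(b) - 5*b + b*log(4)


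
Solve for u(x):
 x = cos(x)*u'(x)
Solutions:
 u(x) = C1 + Integral(x/cos(x), x)


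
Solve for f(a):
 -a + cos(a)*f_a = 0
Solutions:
 f(a) = C1 + Integral(a/cos(a), a)


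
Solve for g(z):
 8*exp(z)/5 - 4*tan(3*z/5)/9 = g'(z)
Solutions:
 g(z) = C1 + 8*exp(z)/5 + 20*log(cos(3*z/5))/27


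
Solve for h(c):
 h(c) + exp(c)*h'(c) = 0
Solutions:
 h(c) = C1*exp(exp(-c))


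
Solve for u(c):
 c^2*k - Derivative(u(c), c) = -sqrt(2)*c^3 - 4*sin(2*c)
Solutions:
 u(c) = C1 + sqrt(2)*c^4/4 + c^3*k/3 - 2*cos(2*c)


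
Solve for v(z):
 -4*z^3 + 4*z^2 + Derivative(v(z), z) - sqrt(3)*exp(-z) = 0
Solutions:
 v(z) = C1 + z^4 - 4*z^3/3 - sqrt(3)*exp(-z)


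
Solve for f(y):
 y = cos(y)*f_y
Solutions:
 f(y) = C1 + Integral(y/cos(y), y)


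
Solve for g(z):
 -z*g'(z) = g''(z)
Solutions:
 g(z) = C1 + C2*erf(sqrt(2)*z/2)


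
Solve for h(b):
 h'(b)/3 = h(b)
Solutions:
 h(b) = C1*exp(3*b)


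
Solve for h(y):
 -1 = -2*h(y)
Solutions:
 h(y) = 1/2


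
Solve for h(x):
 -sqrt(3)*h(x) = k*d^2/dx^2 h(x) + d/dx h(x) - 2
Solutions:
 h(x) = C1*exp(x*(sqrt(-4*sqrt(3)*k + 1) - 1)/(2*k)) + C2*exp(-x*(sqrt(-4*sqrt(3)*k + 1) + 1)/(2*k)) + 2*sqrt(3)/3


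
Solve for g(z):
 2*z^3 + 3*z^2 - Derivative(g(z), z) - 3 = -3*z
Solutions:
 g(z) = C1 + z^4/2 + z^3 + 3*z^2/2 - 3*z


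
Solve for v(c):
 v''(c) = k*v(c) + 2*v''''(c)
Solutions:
 v(c) = C1*exp(-c*sqrt(1 - sqrt(1 - 8*k))/2) + C2*exp(c*sqrt(1 - sqrt(1 - 8*k))/2) + C3*exp(-c*sqrt(sqrt(1 - 8*k) + 1)/2) + C4*exp(c*sqrt(sqrt(1 - 8*k) + 1)/2)


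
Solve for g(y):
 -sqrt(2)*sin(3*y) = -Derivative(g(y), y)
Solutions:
 g(y) = C1 - sqrt(2)*cos(3*y)/3


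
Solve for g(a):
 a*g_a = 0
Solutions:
 g(a) = C1


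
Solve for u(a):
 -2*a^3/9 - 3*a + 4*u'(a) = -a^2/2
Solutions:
 u(a) = C1 + a^4/72 - a^3/24 + 3*a^2/8


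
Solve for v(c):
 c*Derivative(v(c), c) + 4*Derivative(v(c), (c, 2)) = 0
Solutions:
 v(c) = C1 + C2*erf(sqrt(2)*c/4)


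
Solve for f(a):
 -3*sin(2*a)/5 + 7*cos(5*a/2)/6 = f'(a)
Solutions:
 f(a) = C1 + 7*sin(5*a/2)/15 + 3*cos(2*a)/10


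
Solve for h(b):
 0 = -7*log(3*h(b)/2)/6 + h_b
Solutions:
 6*Integral(1/(-log(_y) - log(3) + log(2)), (_y, h(b)))/7 = C1 - b


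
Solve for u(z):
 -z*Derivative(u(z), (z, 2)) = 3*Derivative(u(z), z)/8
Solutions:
 u(z) = C1 + C2*z^(5/8)


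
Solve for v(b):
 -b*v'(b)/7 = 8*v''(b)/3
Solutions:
 v(b) = C1 + C2*erf(sqrt(21)*b/28)


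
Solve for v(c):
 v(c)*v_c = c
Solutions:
 v(c) = -sqrt(C1 + c^2)
 v(c) = sqrt(C1 + c^2)


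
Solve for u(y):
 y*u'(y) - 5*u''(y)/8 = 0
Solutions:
 u(y) = C1 + C2*erfi(2*sqrt(5)*y/5)


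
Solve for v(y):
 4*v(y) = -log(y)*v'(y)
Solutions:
 v(y) = C1*exp(-4*li(y))


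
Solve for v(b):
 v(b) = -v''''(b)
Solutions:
 v(b) = (C1*sin(sqrt(2)*b/2) + C2*cos(sqrt(2)*b/2))*exp(-sqrt(2)*b/2) + (C3*sin(sqrt(2)*b/2) + C4*cos(sqrt(2)*b/2))*exp(sqrt(2)*b/2)


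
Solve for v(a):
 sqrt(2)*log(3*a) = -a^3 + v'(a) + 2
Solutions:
 v(a) = C1 + a^4/4 + sqrt(2)*a*log(a) - 2*a - sqrt(2)*a + sqrt(2)*a*log(3)


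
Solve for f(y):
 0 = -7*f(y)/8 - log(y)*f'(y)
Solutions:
 f(y) = C1*exp(-7*li(y)/8)


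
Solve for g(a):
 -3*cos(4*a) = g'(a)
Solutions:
 g(a) = C1 - 3*sin(4*a)/4


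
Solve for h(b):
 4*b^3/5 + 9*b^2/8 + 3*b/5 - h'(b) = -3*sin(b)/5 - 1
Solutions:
 h(b) = C1 + b^4/5 + 3*b^3/8 + 3*b^2/10 + b - 3*cos(b)/5


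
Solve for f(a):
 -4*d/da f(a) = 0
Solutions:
 f(a) = C1


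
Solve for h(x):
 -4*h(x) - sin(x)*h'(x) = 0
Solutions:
 h(x) = C1*(cos(x)^2 + 2*cos(x) + 1)/(cos(x)^2 - 2*cos(x) + 1)


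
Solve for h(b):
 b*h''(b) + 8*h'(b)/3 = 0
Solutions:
 h(b) = C1 + C2/b^(5/3)


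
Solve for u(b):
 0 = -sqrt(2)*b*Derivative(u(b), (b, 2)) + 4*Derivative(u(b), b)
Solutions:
 u(b) = C1 + C2*b^(1 + 2*sqrt(2))


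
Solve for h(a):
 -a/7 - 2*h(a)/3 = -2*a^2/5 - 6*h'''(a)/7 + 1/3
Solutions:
 h(a) = C3*exp(21^(1/3)*a/3) + 3*a^2/5 - 3*a/14 + (C1*sin(3^(5/6)*7^(1/3)*a/6) + C2*cos(3^(5/6)*7^(1/3)*a/6))*exp(-21^(1/3)*a/6) - 1/2


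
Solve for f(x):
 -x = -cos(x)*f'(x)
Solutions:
 f(x) = C1 + Integral(x/cos(x), x)


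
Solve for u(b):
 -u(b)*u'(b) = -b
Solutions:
 u(b) = -sqrt(C1 + b^2)
 u(b) = sqrt(C1 + b^2)


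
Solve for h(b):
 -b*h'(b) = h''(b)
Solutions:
 h(b) = C1 + C2*erf(sqrt(2)*b/2)


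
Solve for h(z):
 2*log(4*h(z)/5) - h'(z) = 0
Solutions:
 -Integral(1/(log(_y) - log(5) + 2*log(2)), (_y, h(z)))/2 = C1 - z


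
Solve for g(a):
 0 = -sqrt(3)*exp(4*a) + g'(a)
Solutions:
 g(a) = C1 + sqrt(3)*exp(4*a)/4


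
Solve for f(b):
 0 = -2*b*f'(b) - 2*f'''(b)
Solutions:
 f(b) = C1 + Integral(C2*airyai(-b) + C3*airybi(-b), b)


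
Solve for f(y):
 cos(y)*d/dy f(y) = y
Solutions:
 f(y) = C1 + Integral(y/cos(y), y)


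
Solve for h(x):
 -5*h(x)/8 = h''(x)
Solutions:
 h(x) = C1*sin(sqrt(10)*x/4) + C2*cos(sqrt(10)*x/4)


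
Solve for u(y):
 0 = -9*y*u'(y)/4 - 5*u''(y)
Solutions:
 u(y) = C1 + C2*erf(3*sqrt(10)*y/20)


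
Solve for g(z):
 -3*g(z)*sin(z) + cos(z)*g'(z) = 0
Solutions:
 g(z) = C1/cos(z)^3


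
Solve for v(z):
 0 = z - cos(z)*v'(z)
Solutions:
 v(z) = C1 + Integral(z/cos(z), z)


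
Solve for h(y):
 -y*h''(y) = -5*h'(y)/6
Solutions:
 h(y) = C1 + C2*y^(11/6)


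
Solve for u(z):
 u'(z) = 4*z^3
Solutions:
 u(z) = C1 + z^4


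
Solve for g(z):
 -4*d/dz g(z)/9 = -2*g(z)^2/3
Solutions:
 g(z) = -2/(C1 + 3*z)


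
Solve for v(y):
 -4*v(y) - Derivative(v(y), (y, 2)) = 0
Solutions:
 v(y) = C1*sin(2*y) + C2*cos(2*y)


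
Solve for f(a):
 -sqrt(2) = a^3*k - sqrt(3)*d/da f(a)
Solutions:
 f(a) = C1 + sqrt(3)*a^4*k/12 + sqrt(6)*a/3


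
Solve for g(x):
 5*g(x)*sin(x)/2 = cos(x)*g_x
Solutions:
 g(x) = C1/cos(x)^(5/2)


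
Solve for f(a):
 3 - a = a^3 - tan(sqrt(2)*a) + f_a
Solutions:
 f(a) = C1 - a^4/4 - a^2/2 + 3*a - sqrt(2)*log(cos(sqrt(2)*a))/2


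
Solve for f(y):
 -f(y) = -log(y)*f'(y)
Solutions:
 f(y) = C1*exp(li(y))


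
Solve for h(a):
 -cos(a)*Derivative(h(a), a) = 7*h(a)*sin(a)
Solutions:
 h(a) = C1*cos(a)^7


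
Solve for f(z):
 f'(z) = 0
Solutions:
 f(z) = C1


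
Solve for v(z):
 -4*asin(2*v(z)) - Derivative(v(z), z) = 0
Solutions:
 Integral(1/asin(2*_y), (_y, v(z))) = C1 - 4*z


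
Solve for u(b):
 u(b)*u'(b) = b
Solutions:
 u(b) = -sqrt(C1 + b^2)
 u(b) = sqrt(C1 + b^2)


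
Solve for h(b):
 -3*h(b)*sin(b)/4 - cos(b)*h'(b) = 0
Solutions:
 h(b) = C1*cos(b)^(3/4)


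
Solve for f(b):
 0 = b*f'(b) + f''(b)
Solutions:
 f(b) = C1 + C2*erf(sqrt(2)*b/2)


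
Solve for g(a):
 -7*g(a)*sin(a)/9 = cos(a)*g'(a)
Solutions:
 g(a) = C1*cos(a)^(7/9)


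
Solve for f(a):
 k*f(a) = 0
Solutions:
 f(a) = 0


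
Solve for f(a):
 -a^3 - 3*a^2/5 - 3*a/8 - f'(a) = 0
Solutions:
 f(a) = C1 - a^4/4 - a^3/5 - 3*a^2/16


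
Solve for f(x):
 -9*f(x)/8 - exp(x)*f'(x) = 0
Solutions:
 f(x) = C1*exp(9*exp(-x)/8)


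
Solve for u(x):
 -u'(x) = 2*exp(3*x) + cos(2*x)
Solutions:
 u(x) = C1 - 2*exp(3*x)/3 - sin(2*x)/2


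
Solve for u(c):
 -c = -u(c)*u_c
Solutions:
 u(c) = -sqrt(C1 + c^2)
 u(c) = sqrt(C1 + c^2)


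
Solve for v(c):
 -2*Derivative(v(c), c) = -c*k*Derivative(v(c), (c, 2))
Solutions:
 v(c) = C1 + c^(((re(k) + 2)*re(k) + im(k)^2)/(re(k)^2 + im(k)^2))*(C2*sin(2*log(c)*Abs(im(k))/(re(k)^2 + im(k)^2)) + C3*cos(2*log(c)*im(k)/(re(k)^2 + im(k)^2)))


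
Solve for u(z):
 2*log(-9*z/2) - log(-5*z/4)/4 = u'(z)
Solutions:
 u(z) = C1 + 7*z*log(-z)/4 + z*(-log(20) - 7/4 + log(2)/2 + 3*log(5)/4 + 4*log(3))


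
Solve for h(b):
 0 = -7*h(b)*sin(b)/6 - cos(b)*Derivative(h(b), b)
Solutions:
 h(b) = C1*cos(b)^(7/6)


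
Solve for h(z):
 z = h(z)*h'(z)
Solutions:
 h(z) = -sqrt(C1 + z^2)
 h(z) = sqrt(C1 + z^2)


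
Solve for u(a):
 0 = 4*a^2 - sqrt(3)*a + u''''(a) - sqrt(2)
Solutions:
 u(a) = C1 + C2*a + C3*a^2 + C4*a^3 - a^6/90 + sqrt(3)*a^5/120 + sqrt(2)*a^4/24


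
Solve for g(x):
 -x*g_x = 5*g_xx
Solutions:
 g(x) = C1 + C2*erf(sqrt(10)*x/10)


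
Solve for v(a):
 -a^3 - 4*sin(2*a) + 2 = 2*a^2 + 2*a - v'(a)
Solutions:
 v(a) = C1 + a^4/4 + 2*a^3/3 + a^2 - 2*a - 2*cos(2*a)


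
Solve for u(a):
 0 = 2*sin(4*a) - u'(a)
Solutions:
 u(a) = C1 - cos(4*a)/2


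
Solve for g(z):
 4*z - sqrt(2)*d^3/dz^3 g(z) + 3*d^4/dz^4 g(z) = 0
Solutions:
 g(z) = C1 + C2*z + C3*z^2 + C4*exp(sqrt(2)*z/3) + sqrt(2)*z^4/12 + z^3


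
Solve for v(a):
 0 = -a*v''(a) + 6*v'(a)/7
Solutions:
 v(a) = C1 + C2*a^(13/7)


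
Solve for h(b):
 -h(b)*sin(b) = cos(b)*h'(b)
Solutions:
 h(b) = C1*cos(b)


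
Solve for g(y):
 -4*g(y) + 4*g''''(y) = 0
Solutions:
 g(y) = C1*exp(-y) + C2*exp(y) + C3*sin(y) + C4*cos(y)


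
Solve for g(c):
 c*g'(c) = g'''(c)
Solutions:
 g(c) = C1 + Integral(C2*airyai(c) + C3*airybi(c), c)


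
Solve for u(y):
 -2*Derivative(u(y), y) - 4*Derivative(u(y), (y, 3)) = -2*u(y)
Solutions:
 u(y) = C1*exp(6^(1/3)*y*(-(9 + sqrt(87))^(1/3) + 6^(1/3)/(9 + sqrt(87))^(1/3))/12)*sin(2^(1/3)*3^(1/6)*y*(3*2^(1/3)/(9 + sqrt(87))^(1/3) + 3^(2/3)*(9 + sqrt(87))^(1/3))/12) + C2*exp(6^(1/3)*y*(-(9 + sqrt(87))^(1/3) + 6^(1/3)/(9 + sqrt(87))^(1/3))/12)*cos(2^(1/3)*3^(1/6)*y*(3*2^(1/3)/(9 + sqrt(87))^(1/3) + 3^(2/3)*(9 + sqrt(87))^(1/3))/12) + C3*exp(-6^(1/3)*y*(-(9 + sqrt(87))^(1/3) + 6^(1/3)/(9 + sqrt(87))^(1/3))/6)


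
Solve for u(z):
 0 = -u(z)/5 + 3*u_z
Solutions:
 u(z) = C1*exp(z/15)


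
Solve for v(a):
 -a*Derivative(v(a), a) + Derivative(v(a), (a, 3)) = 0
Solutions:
 v(a) = C1 + Integral(C2*airyai(a) + C3*airybi(a), a)


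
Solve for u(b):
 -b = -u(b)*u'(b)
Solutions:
 u(b) = -sqrt(C1 + b^2)
 u(b) = sqrt(C1 + b^2)


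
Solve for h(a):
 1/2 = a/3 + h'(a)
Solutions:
 h(a) = C1 - a^2/6 + a/2


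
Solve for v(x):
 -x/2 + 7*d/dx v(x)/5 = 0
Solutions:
 v(x) = C1 + 5*x^2/28


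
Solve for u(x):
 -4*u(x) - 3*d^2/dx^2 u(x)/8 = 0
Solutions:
 u(x) = C1*sin(4*sqrt(6)*x/3) + C2*cos(4*sqrt(6)*x/3)


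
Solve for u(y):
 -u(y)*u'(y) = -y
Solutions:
 u(y) = -sqrt(C1 + y^2)
 u(y) = sqrt(C1 + y^2)


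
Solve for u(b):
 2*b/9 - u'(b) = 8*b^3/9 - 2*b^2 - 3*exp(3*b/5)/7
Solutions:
 u(b) = C1 - 2*b^4/9 + 2*b^3/3 + b^2/9 + 5*exp(3*b/5)/7


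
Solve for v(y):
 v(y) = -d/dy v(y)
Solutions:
 v(y) = C1*exp(-y)


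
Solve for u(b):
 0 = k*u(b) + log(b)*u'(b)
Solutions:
 u(b) = C1*exp(-k*li(b))


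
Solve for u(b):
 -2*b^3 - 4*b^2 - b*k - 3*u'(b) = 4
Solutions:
 u(b) = C1 - b^4/6 - 4*b^3/9 - b^2*k/6 - 4*b/3


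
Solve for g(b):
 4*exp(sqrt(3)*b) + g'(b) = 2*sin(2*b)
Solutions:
 g(b) = C1 - 4*sqrt(3)*exp(sqrt(3)*b)/3 - cos(2*b)


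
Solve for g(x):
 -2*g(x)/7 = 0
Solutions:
 g(x) = 0


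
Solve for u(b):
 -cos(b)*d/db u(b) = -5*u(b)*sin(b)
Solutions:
 u(b) = C1/cos(b)^5


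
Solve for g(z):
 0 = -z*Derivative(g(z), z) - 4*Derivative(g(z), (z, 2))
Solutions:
 g(z) = C1 + C2*erf(sqrt(2)*z/4)


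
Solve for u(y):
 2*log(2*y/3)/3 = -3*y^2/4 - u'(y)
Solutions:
 u(y) = C1 - y^3/4 - 2*y*log(y)/3 - 2*y*log(2)/3 + 2*y/3 + 2*y*log(3)/3


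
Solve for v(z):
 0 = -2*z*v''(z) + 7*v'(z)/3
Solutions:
 v(z) = C1 + C2*z^(13/6)


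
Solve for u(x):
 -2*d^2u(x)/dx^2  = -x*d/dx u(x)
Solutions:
 u(x) = C1 + C2*erfi(x/2)


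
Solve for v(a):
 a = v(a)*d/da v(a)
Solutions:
 v(a) = -sqrt(C1 + a^2)
 v(a) = sqrt(C1 + a^2)


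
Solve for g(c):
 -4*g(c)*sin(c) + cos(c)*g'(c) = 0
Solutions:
 g(c) = C1/cos(c)^4


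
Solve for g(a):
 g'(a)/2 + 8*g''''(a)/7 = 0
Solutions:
 g(a) = C1 + C4*exp(-2^(2/3)*7^(1/3)*a/4) + (C2*sin(2^(2/3)*sqrt(3)*7^(1/3)*a/8) + C3*cos(2^(2/3)*sqrt(3)*7^(1/3)*a/8))*exp(2^(2/3)*7^(1/3)*a/8)


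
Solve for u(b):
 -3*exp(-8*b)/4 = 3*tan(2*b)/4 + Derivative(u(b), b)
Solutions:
 u(b) = C1 - 3*log(tan(2*b)^2 + 1)/16 + 3*exp(-8*b)/32


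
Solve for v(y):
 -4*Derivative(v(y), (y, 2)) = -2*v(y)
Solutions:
 v(y) = C1*exp(-sqrt(2)*y/2) + C2*exp(sqrt(2)*y/2)


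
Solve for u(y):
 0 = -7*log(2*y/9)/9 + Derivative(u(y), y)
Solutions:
 u(y) = C1 + 7*y*log(y)/9 - 14*y*log(3)/9 - 7*y/9 + 7*y*log(2)/9


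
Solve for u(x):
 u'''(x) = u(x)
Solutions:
 u(x) = C3*exp(x) + (C1*sin(sqrt(3)*x/2) + C2*cos(sqrt(3)*x/2))*exp(-x/2)


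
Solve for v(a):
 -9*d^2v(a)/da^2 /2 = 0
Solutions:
 v(a) = C1 + C2*a


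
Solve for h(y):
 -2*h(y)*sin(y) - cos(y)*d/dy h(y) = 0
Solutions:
 h(y) = C1*cos(y)^2


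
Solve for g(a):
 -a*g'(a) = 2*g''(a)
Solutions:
 g(a) = C1 + C2*erf(a/2)


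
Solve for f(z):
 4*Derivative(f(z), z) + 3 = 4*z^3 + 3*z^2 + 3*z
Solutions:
 f(z) = C1 + z^4/4 + z^3/4 + 3*z^2/8 - 3*z/4


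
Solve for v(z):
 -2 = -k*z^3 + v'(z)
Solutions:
 v(z) = C1 + k*z^4/4 - 2*z


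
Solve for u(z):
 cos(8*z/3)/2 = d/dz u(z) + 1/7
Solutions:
 u(z) = C1 - z/7 + 3*sin(8*z/3)/16


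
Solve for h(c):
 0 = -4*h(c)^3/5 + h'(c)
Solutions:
 h(c) = -sqrt(10)*sqrt(-1/(C1 + 4*c))/2
 h(c) = sqrt(10)*sqrt(-1/(C1 + 4*c))/2


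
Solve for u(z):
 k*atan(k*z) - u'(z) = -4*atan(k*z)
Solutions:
 u(z) = C1 + (k + 4)*Piecewise((z*atan(k*z) - log(k^2*z^2 + 1)/(2*k), Ne(k, 0)), (0, True))


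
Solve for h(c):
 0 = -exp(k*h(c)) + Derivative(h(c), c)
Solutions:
 h(c) = Piecewise((log(-1/(C1*k + c*k))/k, Ne(k, 0)), (nan, True))
 h(c) = Piecewise((C1 + c, Eq(k, 0)), (nan, True))


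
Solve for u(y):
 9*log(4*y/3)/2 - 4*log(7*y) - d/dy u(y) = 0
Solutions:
 u(y) = C1 + y*log(y)/2 - y*log(583443) - y/2 + y*log(3)/2 + 9*y*log(2)


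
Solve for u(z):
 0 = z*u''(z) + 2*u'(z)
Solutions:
 u(z) = C1 + C2/z


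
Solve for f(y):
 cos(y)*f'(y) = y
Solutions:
 f(y) = C1 + Integral(y/cos(y), y)


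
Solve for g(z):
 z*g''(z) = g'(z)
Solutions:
 g(z) = C1 + C2*z^2


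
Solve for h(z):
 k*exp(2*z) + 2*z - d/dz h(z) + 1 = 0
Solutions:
 h(z) = C1 + k*exp(2*z)/2 + z^2 + z


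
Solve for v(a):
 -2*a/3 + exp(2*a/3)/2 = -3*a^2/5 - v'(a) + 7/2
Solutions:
 v(a) = C1 - a^3/5 + a^2/3 + 7*a/2 - 3*exp(2*a/3)/4


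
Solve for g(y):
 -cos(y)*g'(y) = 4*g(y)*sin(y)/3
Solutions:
 g(y) = C1*cos(y)^(4/3)


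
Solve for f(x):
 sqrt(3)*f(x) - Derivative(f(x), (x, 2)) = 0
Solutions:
 f(x) = C1*exp(-3^(1/4)*x) + C2*exp(3^(1/4)*x)


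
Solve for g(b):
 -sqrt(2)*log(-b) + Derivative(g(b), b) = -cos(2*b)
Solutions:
 g(b) = C1 + sqrt(2)*b*(log(-b) - 1) - sin(2*b)/2


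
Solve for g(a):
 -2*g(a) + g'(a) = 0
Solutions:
 g(a) = C1*exp(2*a)


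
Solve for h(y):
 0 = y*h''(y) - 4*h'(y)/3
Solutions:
 h(y) = C1 + C2*y^(7/3)


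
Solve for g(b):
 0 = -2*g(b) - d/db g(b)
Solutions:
 g(b) = C1*exp(-2*b)


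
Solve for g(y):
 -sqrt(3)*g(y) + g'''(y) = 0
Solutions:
 g(y) = C3*exp(3^(1/6)*y) + (C1*sin(3^(2/3)*y/2) + C2*cos(3^(2/3)*y/2))*exp(-3^(1/6)*y/2)


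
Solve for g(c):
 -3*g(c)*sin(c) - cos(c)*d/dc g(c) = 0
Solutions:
 g(c) = C1*cos(c)^3


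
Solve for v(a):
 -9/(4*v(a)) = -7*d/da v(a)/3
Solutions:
 v(a) = -sqrt(C1 + 378*a)/14
 v(a) = sqrt(C1 + 378*a)/14


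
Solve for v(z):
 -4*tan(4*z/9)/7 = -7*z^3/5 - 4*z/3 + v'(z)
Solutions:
 v(z) = C1 + 7*z^4/20 + 2*z^2/3 + 9*log(cos(4*z/9))/7


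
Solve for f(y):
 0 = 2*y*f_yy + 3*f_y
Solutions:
 f(y) = C1 + C2/sqrt(y)


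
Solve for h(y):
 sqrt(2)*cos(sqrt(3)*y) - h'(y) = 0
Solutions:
 h(y) = C1 + sqrt(6)*sin(sqrt(3)*y)/3


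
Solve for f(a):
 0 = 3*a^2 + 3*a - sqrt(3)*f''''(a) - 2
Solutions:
 f(a) = C1 + C2*a + C3*a^2 + C4*a^3 + sqrt(3)*a^6/360 + sqrt(3)*a^5/120 - sqrt(3)*a^4/36


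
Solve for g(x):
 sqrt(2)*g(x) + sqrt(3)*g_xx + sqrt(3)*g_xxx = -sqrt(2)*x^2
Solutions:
 g(x) = C1*exp(x*(-2 + (1 + 9*sqrt(6)/2 + sqrt(-4 + (2 + 9*sqrt(6))^2)/2)^(-1/3) + (1 + 9*sqrt(6)/2 + sqrt(-4 + (2 + 9*sqrt(6))^2)/2)^(1/3))/6)*sin(sqrt(3)*x*(-(1 + 9*sqrt(6)/2 + sqrt(-4 + (2 + 9*sqrt(6))^2)/2)^(1/3) + (1 + 9*sqrt(6)/2 + sqrt(-4 + (2 + 9*sqrt(6))^2)/2)^(-1/3))/6) + C2*exp(x*(-2 + (1 + 9*sqrt(6)/2 + sqrt(-4 + (2 + 9*sqrt(6))^2)/2)^(-1/3) + (1 + 9*sqrt(6)/2 + sqrt(-4 + (2 + 9*sqrt(6))^2)/2)^(1/3))/6)*cos(sqrt(3)*x*(-(1 + 9*sqrt(6)/2 + sqrt(-4 + (2 + 9*sqrt(6))^2)/2)^(1/3) + (1 + 9*sqrt(6)/2 + sqrt(-4 + (2 + 9*sqrt(6))^2)/2)^(-1/3))/6) + C3*exp(-x*((1 + 9*sqrt(6)/2 + sqrt(-4 + (2 + 9*sqrt(6))^2)/2)^(-1/3) + 1 + (1 + 9*sqrt(6)/2 + sqrt(-4 + (2 + 9*sqrt(6))^2)/2)^(1/3))/3) - x^2 + sqrt(6)
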